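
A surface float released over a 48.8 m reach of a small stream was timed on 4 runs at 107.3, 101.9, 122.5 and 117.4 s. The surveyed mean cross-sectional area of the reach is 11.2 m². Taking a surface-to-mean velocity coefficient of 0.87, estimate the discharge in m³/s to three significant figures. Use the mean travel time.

4.24 m³/s

t̄ = (107.3 + 101.9 + 122.5 + 117.4) / 4 = 112.275 s
v_surface = L / t̄ = 48.8 / 112.275 = 0.4346 m/s
v_mean = 0.87 × 0.4346 = 0.3781 m/s
Q = A × v_mean = 11.2 × 0.3781 = 4.235 m³/s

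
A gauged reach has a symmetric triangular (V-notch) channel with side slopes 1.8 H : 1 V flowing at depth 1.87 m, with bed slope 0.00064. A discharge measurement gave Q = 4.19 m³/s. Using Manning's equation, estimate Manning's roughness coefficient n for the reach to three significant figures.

0.0332

A = z·y² = 1.8×1.87² = 6.294 m²
P = 2y√(1+z²) = 2×1.87×√(1+1.8²) = 7.701 m
R = A/P = 6.294/7.701 = 0.8173 m
n = (1/Q)·A·R^(2/3)·S^(1/2) = (1/4.19) × 6.294 × 0.8742 × 0.02530 = 0.03322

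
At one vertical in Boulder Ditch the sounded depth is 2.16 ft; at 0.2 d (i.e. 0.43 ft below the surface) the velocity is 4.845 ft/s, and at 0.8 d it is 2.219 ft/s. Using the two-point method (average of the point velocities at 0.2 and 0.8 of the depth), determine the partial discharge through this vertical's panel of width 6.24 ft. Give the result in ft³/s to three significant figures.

v̄ = (4.845 + 2.219) / 2 = 3.532 ft/s
q = v̄ × d × w = 3.532 × 2.16 × 6.24 = 47.61 ft³/s

47.6 ft³/s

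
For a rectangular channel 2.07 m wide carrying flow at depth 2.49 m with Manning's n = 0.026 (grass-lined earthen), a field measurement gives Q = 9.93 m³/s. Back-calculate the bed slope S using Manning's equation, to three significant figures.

0.00381

A = b·y = 2.07 × 2.49 = 5.154 m²
P = b + 2y = 2.07 + 2×2.49 = 7.050 m
R = A/P = 5.154/7.050 = 0.7311 m
S = (Q·n / (1·A·R^(2/3)))² = (9.93×0.026 / (1×5.154×0.8116))² = 0.003809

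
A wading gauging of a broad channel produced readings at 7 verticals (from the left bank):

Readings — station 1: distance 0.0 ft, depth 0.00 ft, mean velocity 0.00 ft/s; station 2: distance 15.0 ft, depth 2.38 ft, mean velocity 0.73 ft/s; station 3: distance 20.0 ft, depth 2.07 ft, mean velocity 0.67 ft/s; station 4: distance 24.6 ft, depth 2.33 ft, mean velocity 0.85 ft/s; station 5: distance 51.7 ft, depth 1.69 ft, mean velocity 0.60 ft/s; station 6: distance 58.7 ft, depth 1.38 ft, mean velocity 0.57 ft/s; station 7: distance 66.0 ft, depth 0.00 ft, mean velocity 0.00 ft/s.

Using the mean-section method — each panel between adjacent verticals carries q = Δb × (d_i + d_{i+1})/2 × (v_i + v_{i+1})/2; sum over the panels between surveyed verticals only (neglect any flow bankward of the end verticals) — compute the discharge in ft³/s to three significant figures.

Panel 1-2: Δb = 15 ft, d̄ = (0.00+2.38)/2 = 1.19, v̄ = (0.00+0.73)/2 = 0.365 → q = 15×1.19×0.365 = 6.515 ft³/s
Panel 2-3: Δb = 5 ft, d̄ = (2.38+2.07)/2 = 2.225, v̄ = (0.73+0.67)/2 = 0.7 → q = 5×2.225×0.7 = 7.788 ft³/s
Panel 3-4: Δb = 4.6 ft, d̄ = (2.07+2.33)/2 = 2.2, v̄ = (0.67+0.85)/2 = 0.76 → q = 4.6×2.2×0.76 = 7.691 ft³/s
Panel 4-5: Δb = 27.1 ft, d̄ = (2.33+1.69)/2 = 2.01, v̄ = (0.85+0.60)/2 = 0.725 → q = 27.1×2.01×0.725 = 39.49 ft³/s
Panel 5-6: Δb = 7 ft, d̄ = (1.69+1.38)/2 = 1.535, v̄ = (0.60+0.57)/2 = 0.585 → q = 7×1.535×0.585 = 6.286 ft³/s
Panel 6-7: Δb = 7.3 ft, d̄ = (1.38+0.00)/2 = 0.69, v̄ = (0.57+0.00)/2 = 0.285 → q = 7.3×0.69×0.285 = 1.436 ft³/s
Q = Σ q = 69.21 ft³/s

69.2 ft³/s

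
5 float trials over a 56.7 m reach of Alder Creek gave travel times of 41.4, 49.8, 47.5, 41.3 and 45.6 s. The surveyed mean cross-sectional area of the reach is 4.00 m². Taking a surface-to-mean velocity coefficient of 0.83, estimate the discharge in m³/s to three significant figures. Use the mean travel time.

t̄ = (41.4 + 49.8 + 47.5 + 41.3 + 45.6) / 5 = 45.12 s
v_surface = L / t̄ = 56.7 / 45.12 = 1.257 m/s
v_mean = 0.83 × 1.257 = 1.043 m/s
Q = A × v_mean = 4.00 × 1.043 = 4.172 m³/s

4.17 m³/s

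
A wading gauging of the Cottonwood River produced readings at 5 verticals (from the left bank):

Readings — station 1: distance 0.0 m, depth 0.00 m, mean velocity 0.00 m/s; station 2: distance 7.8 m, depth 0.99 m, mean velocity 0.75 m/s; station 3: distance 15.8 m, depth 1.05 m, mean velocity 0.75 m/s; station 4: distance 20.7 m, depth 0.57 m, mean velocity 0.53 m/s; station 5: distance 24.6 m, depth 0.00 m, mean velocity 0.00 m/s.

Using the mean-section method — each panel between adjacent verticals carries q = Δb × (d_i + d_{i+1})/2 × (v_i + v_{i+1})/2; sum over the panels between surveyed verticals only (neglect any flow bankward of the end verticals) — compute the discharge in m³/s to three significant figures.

10.4 m³/s

Panel 1-2: Δb = 7.8 m, d̄ = (0.00+0.99)/2 = 0.495, v̄ = (0.00+0.75)/2 = 0.375 → q = 7.8×0.495×0.375 = 1.448 m³/s
Panel 2-3: Δb = 8 m, d̄ = (0.99+1.05)/2 = 1.02, v̄ = (0.75+0.75)/2 = 0.75 → q = 8×1.02×0.75 = 6.120 m³/s
Panel 3-4: Δb = 4.9 m, d̄ = (1.05+0.57)/2 = 0.81, v̄ = (0.75+0.53)/2 = 0.64 → q = 4.9×0.81×0.64 = 2.540 m³/s
Panel 4-5: Δb = 3.9 m, d̄ = (0.57+0.00)/2 = 0.285, v̄ = (0.53+0.00)/2 = 0.265 → q = 3.9×0.285×0.265 = 0.2945 m³/s
Q = Σ q = 10.40 m³/s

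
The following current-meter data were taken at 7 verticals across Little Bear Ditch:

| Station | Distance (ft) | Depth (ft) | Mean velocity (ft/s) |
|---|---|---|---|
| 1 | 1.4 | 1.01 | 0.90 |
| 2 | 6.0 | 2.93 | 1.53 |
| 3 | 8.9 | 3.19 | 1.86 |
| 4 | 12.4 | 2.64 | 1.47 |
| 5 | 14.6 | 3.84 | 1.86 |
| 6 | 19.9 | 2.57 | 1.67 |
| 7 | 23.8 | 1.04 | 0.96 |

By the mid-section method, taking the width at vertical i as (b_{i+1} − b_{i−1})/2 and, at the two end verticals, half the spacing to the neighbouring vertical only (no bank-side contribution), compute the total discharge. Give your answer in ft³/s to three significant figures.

97.4 ft³/s

w_1 = (6.0 − 1.4)/2 = 2.3 ft; q_1 = 0.90 × 1.01 × 2.3 = 2.091 ft³/s
w_2 = (8.9 − 1.4)/2 = 3.75 ft; q_2 = 1.53 × 2.93 × 3.75 = 16.81 ft³/s
w_3 = (12.4 − 6.0)/2 = 3.2 ft; q_3 = 1.86 × 3.19 × 3.2 = 18.99 ft³/s
w_4 = (14.6 − 8.9)/2 = 2.85 ft; q_4 = 1.47 × 2.64 × 2.85 = 11.06 ft³/s
w_5 = (19.9 − 12.4)/2 = 3.75 ft; q_5 = 1.86 × 3.84 × 3.75 = 26.78 ft³/s
w_6 = (23.8 − 14.6)/2 = 4.6 ft; q_6 = 1.67 × 2.57 × 4.6 = 19.74 ft³/s
w_7 = (23.8 − 19.9)/2 = 1.95 ft; q_7 = 0.96 × 1.04 × 1.95 = 1.947 ft³/s
Q = Σ qᵢ = 97.42 ft³/s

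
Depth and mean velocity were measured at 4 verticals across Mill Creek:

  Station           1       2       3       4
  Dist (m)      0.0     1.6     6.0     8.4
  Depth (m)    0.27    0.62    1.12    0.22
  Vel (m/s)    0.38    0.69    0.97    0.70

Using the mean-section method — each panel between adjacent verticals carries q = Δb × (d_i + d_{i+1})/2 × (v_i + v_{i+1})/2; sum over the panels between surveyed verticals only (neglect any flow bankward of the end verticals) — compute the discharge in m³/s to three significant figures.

4.90 m³/s

Panel 1-2: Δb = 1.6 m, d̄ = (0.27+0.62)/2 = 0.445, v̄ = (0.38+0.69)/2 = 0.535 → q = 1.6×0.445×0.535 = 0.3809 m³/s
Panel 2-3: Δb = 4.4 m, d̄ = (0.62+1.12)/2 = 0.87, v̄ = (0.69+0.97)/2 = 0.83 → q = 4.4×0.87×0.83 = 3.177 m³/s
Panel 3-4: Δb = 2.4 m, d̄ = (1.12+0.22)/2 = 0.67, v̄ = (0.97+0.70)/2 = 0.835 → q = 2.4×0.67×0.835 = 1.343 m³/s
Q = Σ q = 4.901 m³/s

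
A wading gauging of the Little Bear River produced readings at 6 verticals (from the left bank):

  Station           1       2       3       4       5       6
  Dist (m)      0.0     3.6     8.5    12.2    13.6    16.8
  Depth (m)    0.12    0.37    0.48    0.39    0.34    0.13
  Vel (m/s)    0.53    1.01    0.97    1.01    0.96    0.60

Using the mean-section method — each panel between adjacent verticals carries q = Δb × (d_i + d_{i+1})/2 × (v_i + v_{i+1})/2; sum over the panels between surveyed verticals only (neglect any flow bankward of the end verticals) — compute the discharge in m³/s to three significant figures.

5.42 m³/s

Panel 1-2: Δb = 3.6 m, d̄ = (0.12+0.37)/2 = 0.245, v̄ = (0.53+1.01)/2 = 0.77 → q = 3.6×0.245×0.77 = 0.6791 m³/s
Panel 2-3: Δb = 4.9 m, d̄ = (0.37+0.48)/2 = 0.425, v̄ = (1.01+0.97)/2 = 0.99 → q = 4.9×0.425×0.99 = 2.062 m³/s
Panel 3-4: Δb = 3.7 m, d̄ = (0.48+0.39)/2 = 0.435, v̄ = (0.97+1.01)/2 = 0.99 → q = 3.7×0.435×0.99 = 1.593 m³/s
Panel 4-5: Δb = 1.4 m, d̄ = (0.39+0.34)/2 = 0.365, v̄ = (1.01+0.96)/2 = 0.985 → q = 1.4×0.365×0.985 = 0.5033 m³/s
Panel 5-6: Δb = 3.2 m, d̄ = (0.34+0.13)/2 = 0.235, v̄ = (0.96+0.60)/2 = 0.78 → q = 3.2×0.235×0.78 = 0.5866 m³/s
Q = Σ q = 5.424 m³/s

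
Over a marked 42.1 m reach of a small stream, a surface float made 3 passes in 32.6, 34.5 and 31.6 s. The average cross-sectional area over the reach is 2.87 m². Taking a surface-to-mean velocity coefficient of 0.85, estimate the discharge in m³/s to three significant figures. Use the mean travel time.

t̄ = (32.6 + 34.5 + 31.6) / 3 = 32.9 s
v_surface = L / t̄ = 42.1 / 32.9 = 1.280 m/s
v_mean = 0.85 × 1.280 = 1.088 m/s
Q = A × v_mean = 2.87 × 1.088 = 3.122 m³/s

3.12 m³/s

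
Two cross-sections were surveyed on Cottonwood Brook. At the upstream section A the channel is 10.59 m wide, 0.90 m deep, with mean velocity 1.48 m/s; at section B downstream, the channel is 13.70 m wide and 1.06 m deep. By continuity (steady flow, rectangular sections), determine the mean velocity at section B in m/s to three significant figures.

Q = A₁V₁ = (10.59×0.90) × 1.48 = 14.11 m³/s
A₂ = 13.70 × 1.06 = 14.52 m²
V₂ = Q/A₂ = 14.11/14.52 = 0.9713 m/s

0.971 m/s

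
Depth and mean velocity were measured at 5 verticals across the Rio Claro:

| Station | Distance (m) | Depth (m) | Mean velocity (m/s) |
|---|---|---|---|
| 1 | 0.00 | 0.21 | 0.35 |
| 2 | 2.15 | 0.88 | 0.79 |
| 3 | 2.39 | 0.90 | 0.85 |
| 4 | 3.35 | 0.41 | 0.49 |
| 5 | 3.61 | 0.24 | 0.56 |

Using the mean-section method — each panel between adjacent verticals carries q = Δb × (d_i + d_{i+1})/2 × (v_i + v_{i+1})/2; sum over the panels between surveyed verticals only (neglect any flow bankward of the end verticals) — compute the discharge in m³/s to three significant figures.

1.31 m³/s

Panel 1-2: Δb = 2.15 m, d̄ = (0.21+0.88)/2 = 0.545, v̄ = (0.35+0.79)/2 = 0.57 → q = 2.15×0.545×0.57 = 0.6679 m³/s
Panel 2-3: Δb = 0.24 m, d̄ = (0.88+0.90)/2 = 0.89, v̄ = (0.79+0.85)/2 = 0.82 → q = 0.24×0.89×0.82 = 0.1752 m³/s
Panel 3-4: Δb = 0.96 m, d̄ = (0.90+0.41)/2 = 0.655, v̄ = (0.85+0.49)/2 = 0.67 → q = 0.96×0.655×0.67 = 0.4213 m³/s
Panel 4-5: Δb = 0.26 m, d̄ = (0.41+0.24)/2 = 0.325, v̄ = (0.49+0.56)/2 = 0.525 → q = 0.26×0.325×0.525 = 0.04436 m³/s
Q = Σ q = 1.309 m³/s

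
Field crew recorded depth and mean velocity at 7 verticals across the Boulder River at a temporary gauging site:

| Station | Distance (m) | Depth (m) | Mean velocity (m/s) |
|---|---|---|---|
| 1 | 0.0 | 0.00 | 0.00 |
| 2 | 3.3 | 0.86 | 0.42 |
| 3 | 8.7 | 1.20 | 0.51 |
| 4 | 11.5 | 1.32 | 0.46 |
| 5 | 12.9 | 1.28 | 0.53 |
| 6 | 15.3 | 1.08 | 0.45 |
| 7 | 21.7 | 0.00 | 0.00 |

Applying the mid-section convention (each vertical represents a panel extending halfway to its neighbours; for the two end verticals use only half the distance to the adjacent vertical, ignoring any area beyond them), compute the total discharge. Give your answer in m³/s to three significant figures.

w_2 = (8.7 − 0.0)/2 = 4.35 m; q_2 = 0.42 × 0.86 × 4.35 = 1.571 m³/s
w_3 = (11.5 − 3.3)/2 = 4.1 m; q_3 = 0.51 × 1.20 × 4.1 = 2.509 m³/s
w_4 = (12.9 − 8.7)/2 = 2.1 m; q_4 = 0.46 × 1.32 × 2.1 = 1.275 m³/s
w_5 = (15.3 − 11.5)/2 = 1.9 m; q_5 = 0.53 × 1.28 × 1.9 = 1.289 m³/s
w_6 = (21.7 − 12.9)/2 = 4.4 m; q_6 = 0.45 × 1.08 × 4.4 = 2.138 m³/s
Stations 1, 7 contribute zero (depth or velocity is 0).
Q = Σ qᵢ = 8.783 m³/s

8.78 m³/s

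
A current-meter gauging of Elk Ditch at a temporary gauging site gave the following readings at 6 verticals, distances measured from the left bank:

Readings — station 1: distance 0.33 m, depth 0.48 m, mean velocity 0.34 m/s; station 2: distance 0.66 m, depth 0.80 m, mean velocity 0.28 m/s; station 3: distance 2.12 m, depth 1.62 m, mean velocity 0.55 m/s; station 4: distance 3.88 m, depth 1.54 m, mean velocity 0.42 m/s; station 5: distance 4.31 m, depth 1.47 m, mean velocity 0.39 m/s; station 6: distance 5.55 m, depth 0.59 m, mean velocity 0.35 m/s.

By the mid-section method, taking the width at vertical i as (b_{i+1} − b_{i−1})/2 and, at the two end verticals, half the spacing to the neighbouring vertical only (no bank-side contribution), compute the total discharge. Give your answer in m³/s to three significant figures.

2.98 m³/s

w_1 = (0.66 − 0.33)/2 = 0.165 m; q_1 = 0.34 × 0.48 × 0.165 = 0.02693 m³/s
w_2 = (2.12 − 0.33)/2 = 0.895 m; q_2 = 0.28 × 0.80 × 0.895 = 0.2005 m³/s
w_3 = (3.88 − 0.66)/2 = 1.61 m; q_3 = 0.55 × 1.62 × 1.61 = 1.435 m³/s
w_4 = (4.31 − 2.12)/2 = 1.095 m; q_4 = 0.42 × 1.54 × 1.095 = 0.7082 m³/s
w_5 = (5.55 − 3.88)/2 = 0.835 m; q_5 = 0.39 × 1.47 × 0.835 = 0.4787 m³/s
w_6 = (5.55 − 4.31)/2 = 0.62 m; q_6 = 0.35 × 0.59 × 0.62 = 0.1280 m³/s
Q = Σ qᵢ = 2.977 m³/s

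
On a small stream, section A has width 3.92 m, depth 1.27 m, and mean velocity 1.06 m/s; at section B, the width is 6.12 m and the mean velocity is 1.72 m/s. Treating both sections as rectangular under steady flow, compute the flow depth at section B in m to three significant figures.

Q = A₁V₁ = (3.92×1.27) × 1.06 = 5.277 m³/s
d₂ = Q/(b₂ V₂) = 5.277/(6.12×1.72) = 0.5013 m

0.501 m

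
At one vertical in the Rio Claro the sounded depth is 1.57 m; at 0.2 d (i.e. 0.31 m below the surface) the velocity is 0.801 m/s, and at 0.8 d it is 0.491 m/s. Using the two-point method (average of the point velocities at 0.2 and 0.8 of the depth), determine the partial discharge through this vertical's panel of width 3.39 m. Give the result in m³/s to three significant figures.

3.44 m³/s

v̄ = (0.801 + 0.491) / 2 = 0.6460 m/s
q = v̄ × d × w = 0.6460 × 1.57 × 3.39 = 3.438 m³/s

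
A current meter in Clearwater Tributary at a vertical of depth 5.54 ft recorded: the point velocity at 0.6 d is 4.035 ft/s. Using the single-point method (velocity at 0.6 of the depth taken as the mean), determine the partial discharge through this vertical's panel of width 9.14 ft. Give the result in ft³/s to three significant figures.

204 ft³/s

v̄ = v₀.₆ = 4.035 ft/s
q = v̄ × d × w = 4.035 × 5.54 × 9.14 = 204.3 ft³/s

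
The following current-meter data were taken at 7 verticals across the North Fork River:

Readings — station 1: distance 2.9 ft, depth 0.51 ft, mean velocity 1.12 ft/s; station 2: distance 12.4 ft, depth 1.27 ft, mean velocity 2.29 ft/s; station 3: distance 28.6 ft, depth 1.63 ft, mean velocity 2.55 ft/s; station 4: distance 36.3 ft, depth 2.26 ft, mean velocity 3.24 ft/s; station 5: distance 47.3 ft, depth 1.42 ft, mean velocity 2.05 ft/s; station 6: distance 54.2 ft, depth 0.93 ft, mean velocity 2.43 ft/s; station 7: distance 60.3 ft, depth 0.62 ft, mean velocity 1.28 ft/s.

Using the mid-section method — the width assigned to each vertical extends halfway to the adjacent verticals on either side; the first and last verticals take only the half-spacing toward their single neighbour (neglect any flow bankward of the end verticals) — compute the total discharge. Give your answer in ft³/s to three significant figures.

201 ft³/s

w_1 = (12.4 − 2.9)/2 = 4.75 ft; q_1 = 1.12 × 0.51 × 4.75 = 2.713 ft³/s
w_2 = (28.6 − 2.9)/2 = 12.85 ft; q_2 = 2.29 × 1.27 × 12.85 = 37.37 ft³/s
w_3 = (36.3 − 12.4)/2 = 11.95 ft; q_3 = 2.55 × 1.63 × 11.95 = 49.67 ft³/s
w_4 = (47.3 − 28.6)/2 = 9.35 ft; q_4 = 3.24 × 2.26 × 9.35 = 68.46 ft³/s
w_5 = (54.2 − 36.3)/2 = 8.95 ft; q_5 = 2.05 × 1.42 × 8.95 = 26.05 ft³/s
w_6 = (60.3 − 47.3)/2 = 6.5 ft; q_6 = 2.43 × 0.93 × 6.5 = 14.69 ft³/s
w_7 = (60.3 − 54.2)/2 = 3.05 ft; q_7 = 1.28 × 0.62 × 3.05 = 2.420 ft³/s
Q = Σ qᵢ = 201.4 ft³/s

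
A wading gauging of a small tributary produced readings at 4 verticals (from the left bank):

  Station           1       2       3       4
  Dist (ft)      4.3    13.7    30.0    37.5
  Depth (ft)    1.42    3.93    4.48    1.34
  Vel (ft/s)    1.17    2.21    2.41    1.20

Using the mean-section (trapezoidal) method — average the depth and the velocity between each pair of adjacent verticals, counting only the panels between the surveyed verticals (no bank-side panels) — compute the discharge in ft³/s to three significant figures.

240 ft³/s

Panel 1-2: Δb = 9.4 ft, d̄ = (1.42+3.93)/2 = 2.675, v̄ = (1.17+2.21)/2 = 1.69 → q = 9.4×2.675×1.69 = 42.50 ft³/s
Panel 2-3: Δb = 16.3 ft, d̄ = (3.93+4.48)/2 = 4.205, v̄ = (2.21+2.41)/2 = 2.31 → q = 16.3×4.205×2.31 = 158.3 ft³/s
Panel 3-4: Δb = 7.5 ft, d̄ = (4.48+1.34)/2 = 2.91, v̄ = (2.41+1.20)/2 = 1.805 → q = 7.5×2.91×1.805 = 39.39 ft³/s
Q = Σ q = 240.2 ft³/s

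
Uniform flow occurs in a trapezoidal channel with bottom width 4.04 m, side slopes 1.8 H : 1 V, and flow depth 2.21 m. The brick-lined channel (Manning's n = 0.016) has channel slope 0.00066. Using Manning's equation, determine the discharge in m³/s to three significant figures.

34.7 m³/s

A = (b + z·y)·y = (4.04 + 1.8×2.21)×2.21 = 17.72 m²
P = b + 2y√(1+z²) = 4.04 + 2×2.21×√(1+1.8²) = 13.14 m
R = A/P = 17.72/13.14 = 1.348 m
Q = (1/n)·A·R^(2/3)·S^(1/2) = (1/0.016) × 17.72 × 1.348^(2/3) × 0.00066^(1/2) = 34.73 m³/s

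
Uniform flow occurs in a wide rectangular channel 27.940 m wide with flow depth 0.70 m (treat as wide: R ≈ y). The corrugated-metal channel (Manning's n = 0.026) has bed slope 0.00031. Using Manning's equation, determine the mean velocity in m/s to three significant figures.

0.534 m/s

A = b·y = 27.940 × 0.70 = 19.56 m²
Wide channel: R ≈ y = 0.70 m
Q = (1/n)·A·R^(2/3)·S^(1/2) = (1/0.026) × 19.56 × 0.7000^(2/3) × 0.00031^(1/2) = 10.44 m³/s
V = Q/A = 10.44/19.56 = 0.5339 m/s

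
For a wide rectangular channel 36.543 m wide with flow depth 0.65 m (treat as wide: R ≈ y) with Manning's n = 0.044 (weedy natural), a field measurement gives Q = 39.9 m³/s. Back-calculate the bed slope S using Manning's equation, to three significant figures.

0.00970

A = b·y = 36.543 × 0.65 = 23.75 m²
Wide channel: R ≈ y = 0.65 m
S = (Q·n / (1·A·R^(2/3)))² = (39.9×0.044 / (1×23.75×0.7504))² = 0.009702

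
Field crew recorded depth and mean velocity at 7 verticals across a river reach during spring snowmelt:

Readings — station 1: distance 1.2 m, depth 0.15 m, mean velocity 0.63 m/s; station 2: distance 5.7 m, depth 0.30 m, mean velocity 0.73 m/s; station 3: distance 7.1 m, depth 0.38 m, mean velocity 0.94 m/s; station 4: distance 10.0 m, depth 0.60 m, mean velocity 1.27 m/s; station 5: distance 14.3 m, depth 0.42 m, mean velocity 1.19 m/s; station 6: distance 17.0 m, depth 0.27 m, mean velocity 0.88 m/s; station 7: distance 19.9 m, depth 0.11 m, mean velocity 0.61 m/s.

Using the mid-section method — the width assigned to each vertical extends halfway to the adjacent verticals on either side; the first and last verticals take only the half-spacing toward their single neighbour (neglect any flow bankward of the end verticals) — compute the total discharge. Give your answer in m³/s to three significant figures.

6.88 m³/s

w_1 = (5.7 − 1.2)/2 = 2.25 m; q_1 = 0.63 × 0.15 × 2.25 = 0.2126 m³/s
w_2 = (7.1 − 1.2)/2 = 2.95 m; q_2 = 0.73 × 0.30 × 2.95 = 0.6461 m³/s
w_3 = (10.0 − 5.7)/2 = 2.15 m; q_3 = 0.94 × 0.38 × 2.15 = 0.7680 m³/s
w_4 = (14.3 − 7.1)/2 = 3.6 m; q_4 = 1.27 × 0.60 × 3.6 = 2.743 m³/s
w_5 = (17.0 − 10.0)/2 = 3.5 m; q_5 = 1.19 × 0.42 × 3.5 = 1.749 m³/s
w_6 = (19.9 − 14.3)/2 = 2.8 m; q_6 = 0.88 × 0.27 × 2.8 = 0.6653 m³/s
w_7 = (19.9 − 17.0)/2 = 1.45 m; q_7 = 0.61 × 0.11 × 1.45 = 0.09730 m³/s
Q = Σ qᵢ = 6.882 m³/s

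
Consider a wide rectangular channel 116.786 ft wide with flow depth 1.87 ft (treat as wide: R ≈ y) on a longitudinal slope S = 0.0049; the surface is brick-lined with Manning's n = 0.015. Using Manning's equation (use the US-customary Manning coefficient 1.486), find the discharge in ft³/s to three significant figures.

A = b·y = 116.786 × 1.87 = 218.4 ft²
Wide channel: R ≈ y = 1.87 ft
Q = (1.486/n)·A·R^(2/3)·S^(1/2) = (1.486/0.015) × 218.4 × 1.870^(2/3) × 0.0049^(1/2) = 2299 ft³/s

2300 ft³/s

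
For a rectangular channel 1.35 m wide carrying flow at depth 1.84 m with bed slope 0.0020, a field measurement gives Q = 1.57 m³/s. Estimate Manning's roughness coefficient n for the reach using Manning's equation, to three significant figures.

0.0442

A = b·y = 1.35 × 1.84 = 2.484 m²
P = b + 2y = 1.35 + 2×1.84 = 5.030 m
R = A/P = 2.484/5.030 = 0.4938 m
n = (1/Q)·A·R^(2/3)·S^(1/2) = (1/1.57) × 2.484 × 0.6248 × 0.04472 = 0.04421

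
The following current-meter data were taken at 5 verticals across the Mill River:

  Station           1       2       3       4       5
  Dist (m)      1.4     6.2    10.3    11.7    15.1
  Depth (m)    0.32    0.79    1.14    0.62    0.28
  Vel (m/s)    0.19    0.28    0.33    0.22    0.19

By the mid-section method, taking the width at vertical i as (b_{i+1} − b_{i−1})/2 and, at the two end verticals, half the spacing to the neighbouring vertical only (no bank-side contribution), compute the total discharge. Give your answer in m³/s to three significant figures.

2.58 m³/s

w_1 = (6.2 − 1.4)/2 = 2.4 m; q_1 = 0.19 × 0.32 × 2.4 = 0.1459 m³/s
w_2 = (10.3 − 1.4)/2 = 4.45 m; q_2 = 0.28 × 0.79 × 4.45 = 0.9843 m³/s
w_3 = (11.7 − 6.2)/2 = 2.75 m; q_3 = 0.33 × 1.14 × 2.75 = 1.035 m³/s
w_4 = (15.1 − 10.3)/2 = 2.4 m; q_4 = 0.22 × 0.62 × 2.4 = 0.3274 m³/s
w_5 = (15.1 − 11.7)/2 = 1.7 m; q_5 = 0.19 × 0.28 × 1.7 = 0.09044 m³/s
Q = Σ qᵢ = 2.583 m³/s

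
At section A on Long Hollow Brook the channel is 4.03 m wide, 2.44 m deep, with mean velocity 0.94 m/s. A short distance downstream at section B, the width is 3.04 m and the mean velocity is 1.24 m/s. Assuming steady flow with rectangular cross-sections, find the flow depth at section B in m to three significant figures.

2.45 m

Q = A₁V₁ = (4.03×2.44) × 0.94 = 9.243 m³/s
d₂ = Q/(b₂ V₂) = 9.243/(3.04×1.24) = 2.452 m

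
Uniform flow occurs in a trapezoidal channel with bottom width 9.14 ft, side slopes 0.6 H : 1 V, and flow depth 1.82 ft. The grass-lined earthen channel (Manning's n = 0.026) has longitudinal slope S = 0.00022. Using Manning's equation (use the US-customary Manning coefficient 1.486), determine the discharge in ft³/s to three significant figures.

19.7 ft³/s

A = (b + z·y)·y = (9.14 + 0.6×1.82)×1.82 = 18.62 ft²
P = b + 2y√(1+z²) = 9.14 + 2×1.82×√(1+0.6²) = 13.38 ft
R = A/P = 18.62/13.38 = 1.391 ft
Q = (1.486/n)·A·R^(2/3)·S^(1/2) = (1.486/0.026) × 18.62 × 1.391^(2/3) × 0.00022^(1/2) = 19.67 ft³/s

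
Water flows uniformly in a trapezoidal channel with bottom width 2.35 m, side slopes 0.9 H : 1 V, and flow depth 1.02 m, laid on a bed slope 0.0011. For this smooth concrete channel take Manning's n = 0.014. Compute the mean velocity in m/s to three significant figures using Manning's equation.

1.79 m/s

A = (b + z·y)·y = (2.35 + 0.9×1.02)×1.02 = 3.333 m²
P = b + 2y√(1+z²) = 2.35 + 2×1.02×√(1+0.9²) = 5.095 m
R = A/P = 3.333/5.095 = 0.6543 m
Q = (1/n)·A·R^(2/3)·S^(1/2) = (1/0.014) × 3.333 × 0.6543^(2/3) × 0.0011^(1/2) = 5.952 m³/s
V = Q/A = 5.952/3.333 = 1.785 m/s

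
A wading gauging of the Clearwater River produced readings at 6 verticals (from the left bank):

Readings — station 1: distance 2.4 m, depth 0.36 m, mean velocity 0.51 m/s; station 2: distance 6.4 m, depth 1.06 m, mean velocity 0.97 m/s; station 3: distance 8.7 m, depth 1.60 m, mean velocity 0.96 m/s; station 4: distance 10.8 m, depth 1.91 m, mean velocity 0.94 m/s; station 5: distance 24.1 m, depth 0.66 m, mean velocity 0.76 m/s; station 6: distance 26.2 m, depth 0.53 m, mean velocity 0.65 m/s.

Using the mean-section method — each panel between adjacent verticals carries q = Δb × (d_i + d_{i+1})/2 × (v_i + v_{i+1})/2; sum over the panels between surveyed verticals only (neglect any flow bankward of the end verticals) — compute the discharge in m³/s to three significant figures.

24.0 m³/s

Panel 1-2: Δb = 4 m, d̄ = (0.36+1.06)/2 = 0.71, v̄ = (0.51+0.97)/2 = 0.74 → q = 4×0.71×0.74 = 2.102 m³/s
Panel 2-3: Δb = 2.3 m, d̄ = (1.06+1.60)/2 = 1.33, v̄ = (0.97+0.96)/2 = 0.965 → q = 2.3×1.33×0.965 = 2.952 m³/s
Panel 3-4: Δb = 2.1 m, d̄ = (1.60+1.91)/2 = 1.755, v̄ = (0.96+0.94)/2 = 0.95 → q = 2.1×1.755×0.95 = 3.501 m³/s
Panel 4-5: Δb = 13.3 m, d̄ = (1.91+0.66)/2 = 1.285, v̄ = (0.94+0.76)/2 = 0.85 → q = 13.3×1.285×0.85 = 14.53 m³/s
Panel 5-6: Δb = 2.1 m, d̄ = (0.66+0.53)/2 = 0.595, v̄ = (0.76+0.65)/2 = 0.705 → q = 2.1×0.595×0.705 = 0.8809 m³/s
Q = Σ q = 23.96 m³/s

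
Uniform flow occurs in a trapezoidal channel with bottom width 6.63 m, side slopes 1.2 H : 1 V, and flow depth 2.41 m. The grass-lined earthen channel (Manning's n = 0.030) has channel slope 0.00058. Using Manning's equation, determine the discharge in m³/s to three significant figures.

A = (b + z·y)·y = (6.63 + 1.2×2.41)×2.41 = 22.95 m²
P = b + 2y√(1+z²) = 6.63 + 2×2.41×√(1+1.2²) = 14.16 m
R = A/P = 22.95/14.16 = 1.621 m
Q = (1/n)·A·R^(2/3)·S^(1/2) = (1/0.030) × 22.95 × 1.621^(2/3) × 0.00058^(1/2) = 25.42 m³/s

25.4 m³/s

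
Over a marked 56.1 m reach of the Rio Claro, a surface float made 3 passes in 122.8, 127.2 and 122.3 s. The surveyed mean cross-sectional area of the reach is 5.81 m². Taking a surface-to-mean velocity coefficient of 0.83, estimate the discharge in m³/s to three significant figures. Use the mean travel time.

2.18 m³/s

t̄ = (122.8 + 127.2 + 122.3) / 3 = 124.1 s
v_surface = L / t̄ = 56.1 / 124.1 = 0.4521 m/s
v_mean = 0.83 × 0.4521 = 0.3752 m/s
Q = A × v_mean = 5.81 × 0.3752 = 2.180 m³/s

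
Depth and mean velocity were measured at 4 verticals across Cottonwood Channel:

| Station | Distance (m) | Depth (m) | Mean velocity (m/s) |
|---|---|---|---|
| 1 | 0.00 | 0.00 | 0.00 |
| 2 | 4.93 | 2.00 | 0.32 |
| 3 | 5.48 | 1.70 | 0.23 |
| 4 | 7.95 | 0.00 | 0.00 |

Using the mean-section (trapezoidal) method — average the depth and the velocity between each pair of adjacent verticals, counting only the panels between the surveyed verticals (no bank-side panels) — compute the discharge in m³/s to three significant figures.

Panel 1-2: Δb = 4.93 m, d̄ = (0.00+2.00)/2 = 1, v̄ = (0.00+0.32)/2 = 0.16 → q = 4.93×1×0.16 = 0.7888 m³/s
Panel 2-3: Δb = 0.55 m, d̄ = (2.00+1.70)/2 = 1.85, v̄ = (0.32+0.23)/2 = 0.275 → q = 0.55×1.85×0.275 = 0.2798 m³/s
Panel 3-4: Δb = 2.47 m, d̄ = (1.70+0.00)/2 = 0.85, v̄ = (0.23+0.00)/2 = 0.115 → q = 2.47×0.85×0.115 = 0.2414 m³/s
Q = Σ q = 1.310 m³/s

1.31 m³/s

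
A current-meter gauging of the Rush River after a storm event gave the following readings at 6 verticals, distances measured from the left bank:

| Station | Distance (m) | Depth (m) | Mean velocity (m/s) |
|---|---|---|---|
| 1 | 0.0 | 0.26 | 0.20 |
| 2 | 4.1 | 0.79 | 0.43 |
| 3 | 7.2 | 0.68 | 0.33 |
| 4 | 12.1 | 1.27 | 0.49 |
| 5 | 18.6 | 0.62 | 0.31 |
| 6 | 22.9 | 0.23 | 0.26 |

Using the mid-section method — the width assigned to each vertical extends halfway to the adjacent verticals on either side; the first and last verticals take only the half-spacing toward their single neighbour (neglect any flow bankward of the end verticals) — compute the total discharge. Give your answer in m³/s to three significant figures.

6.94 m³/s

w_1 = (4.1 − 0.0)/2 = 2.05 m; q_1 = 0.20 × 0.26 × 2.05 = 0.1066 m³/s
w_2 = (7.2 − 0.0)/2 = 3.6 m; q_2 = 0.43 × 0.79 × 3.6 = 1.223 m³/s
w_3 = (12.1 − 4.1)/2 = 4 m; q_3 = 0.33 × 0.68 × 4 = 0.8976 m³/s
w_4 = (18.6 − 7.2)/2 = 5.7 m; q_4 = 0.49 × 1.27 × 5.7 = 3.547 m³/s
w_5 = (22.9 − 12.1)/2 = 5.4 m; q_5 = 0.31 × 0.62 × 5.4 = 1.038 m³/s
w_6 = (22.9 − 18.6)/2 = 2.15 m; q_6 = 0.26 × 0.23 × 2.15 = 0.1286 m³/s
Q = Σ qᵢ = 6.941 m³/s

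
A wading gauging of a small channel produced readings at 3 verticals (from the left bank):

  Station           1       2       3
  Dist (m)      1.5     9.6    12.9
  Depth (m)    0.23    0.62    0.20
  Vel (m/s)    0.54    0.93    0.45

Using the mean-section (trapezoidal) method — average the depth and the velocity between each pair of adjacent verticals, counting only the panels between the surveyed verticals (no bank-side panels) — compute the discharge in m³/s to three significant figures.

Panel 1-2: Δb = 8.1 m, d̄ = (0.23+0.62)/2 = 0.425, v̄ = (0.54+0.93)/2 = 0.735 → q = 8.1×0.425×0.735 = 2.530 m³/s
Panel 2-3: Δb = 3.3 m, d̄ = (0.62+0.20)/2 = 0.41, v̄ = (0.93+0.45)/2 = 0.69 → q = 3.3×0.41×0.69 = 0.9336 m³/s
Q = Σ q = 3.464 m³/s

3.46 m³/s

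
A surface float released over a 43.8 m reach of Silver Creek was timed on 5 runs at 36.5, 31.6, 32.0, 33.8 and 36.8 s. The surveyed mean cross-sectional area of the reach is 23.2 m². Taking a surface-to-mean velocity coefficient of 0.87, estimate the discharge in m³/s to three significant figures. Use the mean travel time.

t̄ = (36.5 + 31.6 + 32.0 + 33.8 + 36.8) / 5 = 34.14 s
v_surface = L / t̄ = 43.8 / 34.14 = 1.283 m/s
v_mean = 0.87 × 1.283 = 1.116 m/s
Q = A × v_mean = 23.2 × 1.116 = 25.90 m³/s

25.9 m³/s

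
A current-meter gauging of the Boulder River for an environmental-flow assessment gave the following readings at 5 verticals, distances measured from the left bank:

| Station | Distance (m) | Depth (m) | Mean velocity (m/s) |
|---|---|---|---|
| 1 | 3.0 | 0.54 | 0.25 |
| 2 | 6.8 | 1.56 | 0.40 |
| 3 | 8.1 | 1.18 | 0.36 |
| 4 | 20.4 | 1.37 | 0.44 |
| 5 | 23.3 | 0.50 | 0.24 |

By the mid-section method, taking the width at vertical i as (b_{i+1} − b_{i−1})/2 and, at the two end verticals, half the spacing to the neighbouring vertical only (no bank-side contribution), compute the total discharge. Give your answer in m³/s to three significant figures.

w_1 = (6.8 − 3.0)/2 = 1.9 m; q_1 = 0.25 × 0.54 × 1.9 = 0.2565 m³/s
w_2 = (8.1 − 3.0)/2 = 2.55 m; q_2 = 0.40 × 1.56 × 2.55 = 1.591 m³/s
w_3 = (20.4 − 6.8)/2 = 6.8 m; q_3 = 0.36 × 1.18 × 6.8 = 2.889 m³/s
w_4 = (23.3 − 8.1)/2 = 7.6 m; q_4 = 0.44 × 1.37 × 7.6 = 4.581 m³/s
w_5 = (23.3 − 20.4)/2 = 1.45 m; q_5 = 0.24 × 0.50 × 1.45 = 0.1740 m³/s
Q = Σ qᵢ = 9.492 m³/s

9.49 m³/s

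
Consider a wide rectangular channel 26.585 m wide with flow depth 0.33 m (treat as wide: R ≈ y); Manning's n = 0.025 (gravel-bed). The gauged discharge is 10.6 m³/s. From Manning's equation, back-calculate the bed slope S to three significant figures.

0.00400

A = b·y = 26.585 × 0.33 = 8.773 m²
Wide channel: R ≈ y = 0.33 m
S = (Q·n / (1·A·R^(2/3)))² = (10.6×0.025 / (1×8.773×0.4775))² = 0.004001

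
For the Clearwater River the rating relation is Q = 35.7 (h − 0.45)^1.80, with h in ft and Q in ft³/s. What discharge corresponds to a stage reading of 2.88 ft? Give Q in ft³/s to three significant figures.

Q = 35.7 × (2.88 − 0.45)^1.80 = 35.7 × 2.43^1.80 = 176.5 ft³/s

177 ft³/s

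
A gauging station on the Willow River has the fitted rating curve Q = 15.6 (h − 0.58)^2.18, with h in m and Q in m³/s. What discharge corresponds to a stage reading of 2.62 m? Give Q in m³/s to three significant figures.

73.8 m³/s

Q = 15.6 × (2.62 − 0.58)^2.18 = 15.6 × 2.04^2.18 = 73.81 m³/s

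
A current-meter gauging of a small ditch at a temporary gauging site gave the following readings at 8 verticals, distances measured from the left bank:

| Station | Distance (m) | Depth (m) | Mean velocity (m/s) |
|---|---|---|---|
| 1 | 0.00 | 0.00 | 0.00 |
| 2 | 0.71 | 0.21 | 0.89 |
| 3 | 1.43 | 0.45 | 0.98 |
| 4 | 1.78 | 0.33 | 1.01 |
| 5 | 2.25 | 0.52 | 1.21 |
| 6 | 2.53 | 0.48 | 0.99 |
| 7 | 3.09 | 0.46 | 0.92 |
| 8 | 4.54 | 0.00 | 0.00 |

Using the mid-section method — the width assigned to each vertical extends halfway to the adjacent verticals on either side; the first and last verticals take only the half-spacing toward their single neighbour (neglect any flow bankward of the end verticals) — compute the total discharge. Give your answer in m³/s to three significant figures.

1.37 m³/s

w_2 = (1.43 − 0.00)/2 = 0.715 m; q_2 = 0.89 × 0.21 × 0.715 = 0.1336 m³/s
w_3 = (1.78 − 0.71)/2 = 0.535 m; q_3 = 0.98 × 0.45 × 0.535 = 0.2359 m³/s
w_4 = (2.25 − 1.43)/2 = 0.41 m; q_4 = 1.01 × 0.33 × 0.41 = 0.1367 m³/s
w_5 = (2.53 − 1.78)/2 = 0.375 m; q_5 = 1.21 × 0.52 × 0.375 = 0.2360 m³/s
w_6 = (3.09 − 2.25)/2 = 0.42 m; q_6 = 0.99 × 0.48 × 0.42 = 0.1996 m³/s
w_7 = (4.54 − 2.53)/2 = 1.005 m; q_7 = 0.92 × 0.46 × 1.005 = 0.4253 m³/s
Stations 1, 8 contribute zero (depth or velocity is 0).
Q = Σ qᵢ = 1.367 m³/s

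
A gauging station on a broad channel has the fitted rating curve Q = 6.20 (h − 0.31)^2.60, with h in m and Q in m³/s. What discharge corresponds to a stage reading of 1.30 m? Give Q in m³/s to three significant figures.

6.04 m³/s

Q = 6.20 × (1.30 − 0.31)^2.60 = 6.20 × 0.99^2.60 = 6.040 m³/s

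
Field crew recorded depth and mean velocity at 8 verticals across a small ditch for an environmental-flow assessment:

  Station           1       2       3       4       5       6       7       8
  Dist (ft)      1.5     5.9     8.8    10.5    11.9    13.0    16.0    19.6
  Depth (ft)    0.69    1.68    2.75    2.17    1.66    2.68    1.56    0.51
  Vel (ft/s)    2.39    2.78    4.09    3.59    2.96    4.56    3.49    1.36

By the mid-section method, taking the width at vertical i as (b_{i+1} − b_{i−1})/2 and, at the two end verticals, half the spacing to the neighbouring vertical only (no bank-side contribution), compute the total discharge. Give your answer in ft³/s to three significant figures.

109 ft³/s

w_1 = (5.9 − 1.5)/2 = 2.2 ft; q_1 = 2.39 × 0.69 × 2.2 = 3.628 ft³/s
w_2 = (8.8 − 1.5)/2 = 3.65 ft; q_2 = 2.78 × 1.68 × 3.65 = 17.05 ft³/s
w_3 = (10.5 − 5.9)/2 = 2.3 ft; q_3 = 4.09 × 2.75 × 2.3 = 25.87 ft³/s
w_4 = (11.9 − 8.8)/2 = 1.55 ft; q_4 = 3.59 × 2.17 × 1.55 = 12.07 ft³/s
w_5 = (13.0 − 10.5)/2 = 1.25 ft; q_5 = 2.96 × 1.66 × 1.25 = 6.142 ft³/s
w_6 = (16.0 − 11.9)/2 = 2.05 ft; q_6 = 4.56 × 2.68 × 2.05 = 25.05 ft³/s
w_7 = (19.6 − 13.0)/2 = 3.3 ft; q_7 = 3.49 × 1.56 × 3.3 = 17.97 ft³/s
w_8 = (19.6 − 16.0)/2 = 1.8 ft; q_8 = 1.36 × 0.51 × 1.8 = 1.248 ft³/s
Q = Σ qᵢ = 109.0 ft³/s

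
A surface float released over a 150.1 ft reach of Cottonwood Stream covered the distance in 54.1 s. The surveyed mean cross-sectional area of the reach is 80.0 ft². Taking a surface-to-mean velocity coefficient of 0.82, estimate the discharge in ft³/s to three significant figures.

182 ft³/s

v_surface = L / t̄ = 150.1 / 54.1 = 2.774 ft/s
v_mean = 0.82 × 2.774 = 2.275 ft/s
Q = A × v_mean = 80.0 × 2.275 = 182.0 ft³/s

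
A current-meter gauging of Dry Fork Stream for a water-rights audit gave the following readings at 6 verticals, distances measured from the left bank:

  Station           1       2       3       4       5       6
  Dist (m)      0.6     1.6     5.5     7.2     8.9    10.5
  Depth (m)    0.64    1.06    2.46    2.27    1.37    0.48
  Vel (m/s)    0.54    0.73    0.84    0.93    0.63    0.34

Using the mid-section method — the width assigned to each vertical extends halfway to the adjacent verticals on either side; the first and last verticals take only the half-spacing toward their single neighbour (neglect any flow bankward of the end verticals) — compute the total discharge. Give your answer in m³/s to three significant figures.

13.0 m³/s

w_1 = (1.6 − 0.6)/2 = 0.5 m; q_1 = 0.54 × 0.64 × 0.5 = 0.1728 m³/s
w_2 = (5.5 − 0.6)/2 = 2.45 m; q_2 = 0.73 × 1.06 × 2.45 = 1.896 m³/s
w_3 = (7.2 − 1.6)/2 = 2.8 m; q_3 = 0.84 × 2.46 × 2.8 = 5.786 m³/s
w_4 = (8.9 − 5.5)/2 = 1.7 m; q_4 = 0.93 × 2.27 × 1.7 = 3.589 m³/s
w_5 = (10.5 − 7.2)/2 = 1.65 m; q_5 = 0.63 × 1.37 × 1.65 = 1.424 m³/s
w_6 = (10.5 − 8.9)/2 = 0.8 m; q_6 = 0.34 × 0.48 × 0.8 = 0.1306 m³/s
Q = Σ qᵢ = 13.00 m³/s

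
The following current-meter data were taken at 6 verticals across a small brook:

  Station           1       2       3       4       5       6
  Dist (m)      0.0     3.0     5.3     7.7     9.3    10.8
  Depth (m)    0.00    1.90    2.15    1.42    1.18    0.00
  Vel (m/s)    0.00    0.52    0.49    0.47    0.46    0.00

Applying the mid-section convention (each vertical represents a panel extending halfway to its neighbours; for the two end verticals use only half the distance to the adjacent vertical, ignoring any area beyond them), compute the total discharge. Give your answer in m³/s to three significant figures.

w_2 = (5.3 − 0.0)/2 = 2.65 m; q_2 = 0.52 × 1.90 × 2.65 = 2.618 m³/s
w_3 = (7.7 − 3.0)/2 = 2.35 m; q_3 = 0.49 × 2.15 × 2.35 = 2.476 m³/s
w_4 = (9.3 − 5.3)/2 = 2 m; q_4 = 0.47 × 1.42 × 2 = 1.335 m³/s
w_5 = (10.8 − 7.7)/2 = 1.55 m; q_5 = 0.46 × 1.18 × 1.55 = 0.8413 m³/s
Stations 1, 6 contribute zero (depth or velocity is 0).
Q = Σ qᵢ = 7.270 m³/s

7.27 m³/s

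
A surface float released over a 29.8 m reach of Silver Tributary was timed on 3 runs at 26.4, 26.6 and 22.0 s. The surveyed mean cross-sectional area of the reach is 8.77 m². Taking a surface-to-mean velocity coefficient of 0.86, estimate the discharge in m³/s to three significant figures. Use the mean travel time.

t̄ = (26.4 + 26.6 + 22.0) / 3 = 25 s
v_surface = L / t̄ = 29.8 / 25 = 1.192 m/s
v_mean = 0.86 × 1.192 = 1.025 m/s
Q = A × v_mean = 8.77 × 1.025 = 8.990 m³/s

8.99 m³/s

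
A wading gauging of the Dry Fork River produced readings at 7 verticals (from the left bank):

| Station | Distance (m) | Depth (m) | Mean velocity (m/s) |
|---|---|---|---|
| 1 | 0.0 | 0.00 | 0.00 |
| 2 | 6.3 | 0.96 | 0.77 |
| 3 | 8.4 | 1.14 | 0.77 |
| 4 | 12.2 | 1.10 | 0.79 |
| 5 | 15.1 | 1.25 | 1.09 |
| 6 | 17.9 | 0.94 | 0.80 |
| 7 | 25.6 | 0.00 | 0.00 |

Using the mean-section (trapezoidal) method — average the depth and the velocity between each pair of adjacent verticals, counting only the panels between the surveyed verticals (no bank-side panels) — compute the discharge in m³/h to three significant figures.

49400 m³/h

Panel 1-2: Δb = 6.3 m, d̄ = (0.00+0.96)/2 = 0.48, v̄ = (0.00+0.77)/2 = 0.385 → q = 6.3×0.48×0.385 = 1.164 m³/s
Panel 2-3: Δb = 2.1 m, d̄ = (0.96+1.14)/2 = 1.05, v̄ = (0.77+0.77)/2 = 0.77 → q = 2.1×1.05×0.77 = 1.698 m³/s
Panel 3-4: Δb = 3.8 m, d̄ = (1.14+1.10)/2 = 1.12, v̄ = (0.77+0.79)/2 = 0.78 → q = 3.8×1.12×0.78 = 3.320 m³/s
Panel 4-5: Δb = 2.9 m, d̄ = (1.10+1.25)/2 = 1.175, v̄ = (0.79+1.09)/2 = 0.94 → q = 2.9×1.175×0.94 = 3.203 m³/s
Panel 5-6: Δb = 2.8 m, d̄ = (1.25+0.94)/2 = 1.095, v̄ = (1.09+0.80)/2 = 0.945 → q = 2.8×1.095×0.945 = 2.897 m³/s
Panel 6-7: Δb = 7.7 m, d̄ = (0.94+0.00)/2 = 0.47, v̄ = (0.80+0.00)/2 = 0.4 → q = 7.7×0.47×0.4 = 1.448 m³/s
Q = Σ q = 13.73 m³/s
= 13.73 × 3600 = 49430 m³/h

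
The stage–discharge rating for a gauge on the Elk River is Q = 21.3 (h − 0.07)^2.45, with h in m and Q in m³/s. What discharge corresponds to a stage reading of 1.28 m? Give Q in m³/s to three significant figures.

Q = 21.3 × (1.28 − 0.07)^2.45 = 21.3 × 1.21^2.45 = 33.98 m³/s

34.0 m³/s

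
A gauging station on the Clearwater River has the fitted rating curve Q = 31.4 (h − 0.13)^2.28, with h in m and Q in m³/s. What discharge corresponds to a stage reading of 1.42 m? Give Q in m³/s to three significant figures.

Q = 31.4 × (1.42 − 0.13)^2.28 = 31.4 × 1.29^2.28 = 56.11 m³/s

56.1 m³/s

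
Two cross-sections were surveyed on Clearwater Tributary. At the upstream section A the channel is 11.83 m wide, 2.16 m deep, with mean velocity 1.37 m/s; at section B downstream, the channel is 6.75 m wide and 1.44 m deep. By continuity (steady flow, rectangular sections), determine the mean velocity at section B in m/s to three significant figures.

Q = A₁V₁ = (11.83×2.16) × 1.37 = 35.01 m³/s
A₂ = 6.75 × 1.44 = 9.720 m²
V₂ = Q/A₂ = 35.01/9.720 = 3.602 m/s

3.60 m/s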